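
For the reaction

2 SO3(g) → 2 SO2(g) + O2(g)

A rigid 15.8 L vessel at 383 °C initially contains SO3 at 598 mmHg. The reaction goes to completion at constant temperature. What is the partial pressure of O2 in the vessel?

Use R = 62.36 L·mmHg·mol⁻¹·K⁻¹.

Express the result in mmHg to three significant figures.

299 mmHg

n(SO3)₀ = PV/RT = (598 × 15.8) / (62.36 × 656.15) = 0.2309 mol
n(O2) = (1/2) × 0.2309 = 0.1154 mol
P(O2) = nRT/V = 0.1154 × 62.36 × 656.15 / 15.8 = 298.9 mmHg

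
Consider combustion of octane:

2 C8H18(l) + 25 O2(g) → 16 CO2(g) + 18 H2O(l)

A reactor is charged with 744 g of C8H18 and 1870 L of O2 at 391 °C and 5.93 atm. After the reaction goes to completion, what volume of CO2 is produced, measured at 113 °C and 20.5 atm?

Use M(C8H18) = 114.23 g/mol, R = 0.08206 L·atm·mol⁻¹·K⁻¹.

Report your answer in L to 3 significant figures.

80.5 L

n(C8H18) = 744 / 114.23 = 6.513 mol
n(O2) = PV/RT = (5.93 × 1870) / (0.08206 × 664.15) = 203.5 mol
For 6.513 mol C8H18, stoichiometry requires (25/2) × 6.513 = 81.41 mol O2; 203.5 mol is available, so C8H18 is limiting.
n(CO2) = (16/2) × 6.513 = 52.10 mol
V(CO2) = nRT/P = 52.10 × 0.08206 × 386.15 / 20.5 = 80.53 L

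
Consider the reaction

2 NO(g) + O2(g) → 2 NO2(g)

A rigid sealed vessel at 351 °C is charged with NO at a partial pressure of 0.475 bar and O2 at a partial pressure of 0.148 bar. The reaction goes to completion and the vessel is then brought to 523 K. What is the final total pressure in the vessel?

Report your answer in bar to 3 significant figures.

0.398 bar

With V and T fixed, P_i ∝ n_i, so the mole ratios apply directly to partial pressures at 351 °C.
P(O2) required for 0.475 bar of NO = (1/2) × 0.475 = 0.2375 bar; available 0.148 bar, so O2 is limiting.
P(NO) remaining = 0.475 − (2/1) × 0.148 = 0.1790 bar
P(gaseous products) = (2)/1 × 0.148 = 0.2960 bar
P_total at 351 °C = 0.1790 + 0.2960 = 0.4750 bar
Scaling to 523 K: P = 0.4750 × 523/624.15 = 0.3980 bar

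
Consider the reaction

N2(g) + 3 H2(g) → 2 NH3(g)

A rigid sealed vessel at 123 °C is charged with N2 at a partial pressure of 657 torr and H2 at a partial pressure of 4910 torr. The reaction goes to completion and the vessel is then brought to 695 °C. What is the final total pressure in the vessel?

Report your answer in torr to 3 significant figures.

With V and T fixed, P_i ∝ n_i, so the mole ratios apply directly to partial pressures at 123 °C.
P(H2) required for 657 torr of N2 = (3/1) × 657 = 1971 torr; available 4910 torr, so N2 is limiting.
P(H2) remaining = 4910 − (3/1) × 657 = 2939 torr
P(gaseous products) = (2)/1 × 657 = 1314 torr
P_total at 123 °C = 2939 + 1314 = 4253 torr
Scaling to 695 °C: P = 4253 × 968.15/396.15 = 10390 torr

10400 torr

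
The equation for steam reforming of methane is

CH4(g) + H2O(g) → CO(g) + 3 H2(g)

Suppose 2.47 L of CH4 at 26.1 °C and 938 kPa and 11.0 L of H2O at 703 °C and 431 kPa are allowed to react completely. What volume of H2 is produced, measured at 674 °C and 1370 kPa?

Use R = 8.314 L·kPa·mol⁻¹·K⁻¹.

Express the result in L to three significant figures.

10.1 L

n(CH4) = PV/RT = (938 × 2.47) / (8.314 × 299.25) = 0.9312 mol
n(H2O) = PV/RT = (431 × 11.0) / (8.314 × 976.15) = 0.5842 mol
For 0.9312 mol CH4, stoichiometry requires (1/1) × 0.9312 = 0.9312 mol H2O; 0.5842 mol is available, so H2O is limiting.
n(H2) = (3/1) × 0.5842 = 1.753 mol
V(H2) = nRT/P = 1.753 × 8.314 × 947.15 / 1370 = 10.08 L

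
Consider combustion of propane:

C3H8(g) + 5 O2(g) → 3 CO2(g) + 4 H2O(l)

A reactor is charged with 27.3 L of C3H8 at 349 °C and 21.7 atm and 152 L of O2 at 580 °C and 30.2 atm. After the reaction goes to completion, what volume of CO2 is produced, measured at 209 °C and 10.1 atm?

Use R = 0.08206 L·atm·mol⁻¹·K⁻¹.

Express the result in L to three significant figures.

136 L

n(C3H8) = PV/RT = (21.7 × 27.3) / (0.08206 × 622.15) = 11.60 mol
n(O2) = PV/RT = (30.2 × 152) / (0.08206 × 853.15) = 65.57 mol
For 11.60 mol C3H8, stoichiometry requires (5/1) × 11.60 = 58.00 mol O2; 65.57 mol is available, so C3H8 is limiting.
n(CO2) = (3/1) × 11.60 = 34.80 mol
V(CO2) = nRT/P = 34.80 × 0.08206 × 482.15 / 10.1 = 136.3 L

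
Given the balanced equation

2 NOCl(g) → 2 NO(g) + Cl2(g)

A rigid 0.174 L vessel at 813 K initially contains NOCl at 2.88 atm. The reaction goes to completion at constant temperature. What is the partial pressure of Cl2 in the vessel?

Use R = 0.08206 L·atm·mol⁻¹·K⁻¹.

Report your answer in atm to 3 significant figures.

1.44 atm

n(NOCl)₀ = PV/RT = (2.88 × 0.174) / (0.08206 × 813) = 0.007511 mol
n(Cl2) = (1/2) × 0.007511 = 0.003756 mol
P(Cl2) = nRT/V = 0.003756 × 0.08206 × 813 / 0.174 = 1.440 atm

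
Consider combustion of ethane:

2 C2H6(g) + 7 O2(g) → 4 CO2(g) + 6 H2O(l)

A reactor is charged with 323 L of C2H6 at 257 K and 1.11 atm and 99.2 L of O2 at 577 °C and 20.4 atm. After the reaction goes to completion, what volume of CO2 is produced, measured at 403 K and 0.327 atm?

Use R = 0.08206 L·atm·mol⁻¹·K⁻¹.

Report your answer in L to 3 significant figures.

n(C2H6) = PV/RT = (1.11 × 323) / (0.08206 × 257) = 17.00 mol
n(O2) = PV/RT = (20.4 × 99.2) / (0.08206 × 850.15) = 29.01 mol
For 17.00 mol C2H6, stoichiometry requires (7/2) × 17.00 = 59.50 mol O2; 29.01 mol is available, so O2 is limiting.
n(CO2) = (4/7) × 29.01 = 16.58 mol
V(CO2) = nRT/P = 16.58 × 0.08206 × 403 / 0.327 = 1677 L

1680 L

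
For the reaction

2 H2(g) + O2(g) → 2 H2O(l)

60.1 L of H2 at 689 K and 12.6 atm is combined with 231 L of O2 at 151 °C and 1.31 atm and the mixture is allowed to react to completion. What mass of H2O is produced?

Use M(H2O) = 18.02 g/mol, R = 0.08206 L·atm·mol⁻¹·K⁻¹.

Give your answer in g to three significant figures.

241 g

n(H2) = PV/RT = (12.6 × 60.1) / (0.08206 × 689) = 13.39 mol
n(O2) = PV/RT = (1.31 × 231) / (0.08206 × 424.15) = 8.694 mol
For 13.39 mol H2, stoichiometry requires (1/2) × 13.39 = 6.695 mol O2; 8.694 mol is available, so H2 is limiting.
n(H2O) = (2/2) × 13.39 = 13.39 mol
m(H2O) = 13.39 × 18.02 = 241.3 g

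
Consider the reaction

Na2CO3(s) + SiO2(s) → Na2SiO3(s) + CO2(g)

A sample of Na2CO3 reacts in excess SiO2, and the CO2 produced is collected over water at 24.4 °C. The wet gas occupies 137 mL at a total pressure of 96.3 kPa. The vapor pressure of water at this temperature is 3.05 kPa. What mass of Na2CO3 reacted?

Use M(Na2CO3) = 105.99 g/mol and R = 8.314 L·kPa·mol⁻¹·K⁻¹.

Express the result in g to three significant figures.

0.547 g

P(CO2) = 96.3 − 3.05 = 93.25 kPa
n(CO2) = PV/RT = (93.25 × 0.1370) / (8.314 × 297.55) = 0.005164 mol
n(Na2CO3) = (1/1) × 0.005164 = 0.005164 mol
m(Na2CO3) = 0.005164 × 105.99 = 0.5473 g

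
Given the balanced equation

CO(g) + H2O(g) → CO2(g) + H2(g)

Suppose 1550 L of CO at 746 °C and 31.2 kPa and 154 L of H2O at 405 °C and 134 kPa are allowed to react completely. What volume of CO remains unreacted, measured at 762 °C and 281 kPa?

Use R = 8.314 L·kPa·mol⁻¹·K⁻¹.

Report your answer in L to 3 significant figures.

n(CO) = PV/RT = (31.2 × 1550) / (8.314 × 1019.15) = 5.707 mol
n(H2O) = PV/RT = (134 × 154) / (8.314 × 678.15) = 3.660 mol
For 5.707 mol CO, stoichiometry requires (1/1) × 5.707 = 5.707 mol H2O; 3.660 mol is available, so H2O is limiting.
n(CO) consumed = (1/1) × 3.660 = 3.660 mol; remaining = 5.707 − 3.660 = 2.047 mol
V(CO) = nRT/P = 2.047 × 8.314 × 1035.15 / 281 = 62.69 L

62.7 L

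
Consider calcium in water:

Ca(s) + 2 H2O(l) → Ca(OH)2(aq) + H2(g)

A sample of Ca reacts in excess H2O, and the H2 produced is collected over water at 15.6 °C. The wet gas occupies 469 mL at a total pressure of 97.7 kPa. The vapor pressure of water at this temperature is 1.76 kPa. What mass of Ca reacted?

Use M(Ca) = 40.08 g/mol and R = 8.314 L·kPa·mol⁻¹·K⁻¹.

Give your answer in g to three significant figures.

0.751 g

P(H2) = 97.7 − 1.76 = 95.94 kPa
n(H2) = PV/RT = (95.94 × 0.4690) / (8.314 × 288.75) = 0.01874 mol
n(Ca) = (1/1) × 0.01874 = 0.01874 mol
m(Ca) = 0.01874 × 40.08 = 0.7511 g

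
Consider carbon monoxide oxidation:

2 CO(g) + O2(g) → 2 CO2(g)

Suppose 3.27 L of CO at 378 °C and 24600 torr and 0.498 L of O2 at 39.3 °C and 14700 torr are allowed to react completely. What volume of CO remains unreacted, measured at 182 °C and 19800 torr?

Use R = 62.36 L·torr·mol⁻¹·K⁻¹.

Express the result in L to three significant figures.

1.76 L

n(CO) = PV/RT = (24600 × 3.27) / (62.36 × 651.15) = 1.981 mol
n(O2) = PV/RT = (14700 × 0.498) / (62.36 × 312.45) = 0.3757 mol
For 1.981 mol CO, stoichiometry requires (1/2) × 1.981 = 0.9905 mol O2; 0.3757 mol is available, so O2 is limiting.
n(CO) consumed = (2/1) × 0.3757 = 0.7514 mol; remaining = 1.981 − 0.7514 = 1.230 mol
V(CO) = nRT/P = 1.230 × 62.36 × 455.15 / 19800 = 1.763 L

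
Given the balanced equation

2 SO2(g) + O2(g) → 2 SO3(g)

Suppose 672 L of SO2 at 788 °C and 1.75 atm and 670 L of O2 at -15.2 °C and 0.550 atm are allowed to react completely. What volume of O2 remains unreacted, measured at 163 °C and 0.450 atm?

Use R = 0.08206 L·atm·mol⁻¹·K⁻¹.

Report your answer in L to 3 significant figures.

n(SO2) = PV/RT = (1.75 × 672) / (0.08206 × 1061.15) = 13.51 mol
n(O2) = PV/RT = (0.550 × 670) / (0.08206 × 257.95) = 17.41 mol
For 13.51 mol SO2, stoichiometry requires (1/2) × 13.51 = 6.755 mol O2; 17.41 mol is available, so SO2 is limiting.
n(O2) consumed = (1/2) × 13.51 = 6.755 mol; remaining = 17.41 − 6.755 = 10.66 mol
V(O2) = nRT/P = 10.66 × 0.08206 × 436.15 / 0.450 = 847.8 L

848 L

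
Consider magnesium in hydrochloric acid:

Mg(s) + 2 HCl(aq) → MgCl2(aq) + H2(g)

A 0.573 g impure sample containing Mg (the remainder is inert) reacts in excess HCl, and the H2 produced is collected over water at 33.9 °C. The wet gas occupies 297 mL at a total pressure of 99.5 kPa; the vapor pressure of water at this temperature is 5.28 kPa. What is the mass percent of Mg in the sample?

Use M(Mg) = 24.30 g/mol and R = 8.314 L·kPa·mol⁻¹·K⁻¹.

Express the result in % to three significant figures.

46.5 %

P(H2) = 99.5 − 5.28 = 94.22 kPa
n(H2) = PV/RT = (94.22 × 0.2970) / (8.314 × 307.05) = 0.01096 mol
n(Mg) = (1/1) × 0.01096 = 0.01096 mol
m(Mg) = 0.01096 × 24.30 = 0.2663 g
%Mg = 0.2663 / 0.573 × 100 = 46.47%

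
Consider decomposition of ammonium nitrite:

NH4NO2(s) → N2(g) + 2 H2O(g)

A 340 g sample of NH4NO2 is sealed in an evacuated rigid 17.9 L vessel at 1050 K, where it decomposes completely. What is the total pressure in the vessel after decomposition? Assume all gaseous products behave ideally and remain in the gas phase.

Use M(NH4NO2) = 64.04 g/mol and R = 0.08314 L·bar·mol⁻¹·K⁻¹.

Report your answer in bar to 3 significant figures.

77.7 bar

n(NH4NO2) = 340 / 64.04 = 5.309 mol
n(gas produced) = (3/1) × 5.309 = 15.93 mol
P = nRT/V = 15.93 × 0.08314 × 1050 / 17.9 = 77.69 bar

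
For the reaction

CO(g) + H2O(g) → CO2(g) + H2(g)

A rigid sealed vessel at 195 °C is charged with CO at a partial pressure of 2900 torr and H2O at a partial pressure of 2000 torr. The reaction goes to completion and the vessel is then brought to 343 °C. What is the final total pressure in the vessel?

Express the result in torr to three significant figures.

6450 torr

With V and T fixed, P_i ∝ n_i, so the mole ratios apply directly to partial pressures at 195 °C.
P(H2O) required for 2900 torr of CO = (1/1) × 2900 = 2900 torr; available 2000 torr, so H2O is limiting.
P(CO) remaining = 2900 − (1/1) × 2000 = 900.0 torr
P(gaseous products) = (1+1)/1 × 2000 = 4000 torr
P_total at 195 °C = 900.0 + 4000 = 4900 torr
Scaling to 343 °C: P = 4900 × 616.15/468.15 = 6449 torr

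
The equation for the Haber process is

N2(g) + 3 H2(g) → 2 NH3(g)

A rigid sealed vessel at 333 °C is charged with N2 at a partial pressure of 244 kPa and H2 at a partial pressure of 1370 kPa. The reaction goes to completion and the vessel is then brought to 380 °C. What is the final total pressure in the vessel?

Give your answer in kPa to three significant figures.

With V and T fixed, P_i ∝ n_i, so the mole ratios apply directly to partial pressures at 333 °C.
P(H2) required for 244 kPa of N2 = (3/1) × 244 = 732.0 kPa; available 1370 kPa, so N2 is limiting.
P(H2) remaining = 1370 − (3/1) × 244 = 638.0 kPa
P(gaseous products) = (2)/1 × 244 = 488.0 kPa
P_total at 333 °C = 638.0 + 488.0 = 1126 kPa
Scaling to 380 °C: P = 1126 × 653.15/606.15 = 1213 kPa

1210 kPa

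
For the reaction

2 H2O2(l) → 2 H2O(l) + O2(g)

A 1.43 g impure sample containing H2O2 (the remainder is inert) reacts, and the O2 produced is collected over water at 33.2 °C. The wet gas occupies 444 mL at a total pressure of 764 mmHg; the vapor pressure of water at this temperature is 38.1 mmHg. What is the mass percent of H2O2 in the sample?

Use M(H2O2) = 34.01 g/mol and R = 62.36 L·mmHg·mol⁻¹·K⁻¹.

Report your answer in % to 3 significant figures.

P(O2) = 764 − 38.1 = 725.9 mmHg
n(O2) = PV/RT = (725.9 × 0.4440) / (62.36 × 306.35) = 0.01687 mol
n(H2O2) = (2/1) × 0.01687 = 0.03374 mol
m(H2O2) = 0.03374 × 34.01 = 1.147 g
%H2O2 = 1.147 / 1.43 × 100 = 80.21%

80.2 %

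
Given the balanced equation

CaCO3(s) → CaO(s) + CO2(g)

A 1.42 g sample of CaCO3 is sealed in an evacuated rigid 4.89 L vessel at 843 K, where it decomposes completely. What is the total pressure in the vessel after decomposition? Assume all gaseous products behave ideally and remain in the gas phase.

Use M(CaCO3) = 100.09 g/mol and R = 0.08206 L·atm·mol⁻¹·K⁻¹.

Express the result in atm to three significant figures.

0.201 atm

n(CaCO3) = 1.42 / 100.09 = 0.01419 mol
n(gas produced) = (1/1) × 0.01419 = 0.01419 mol
P = nRT/V = 0.01419 × 0.08206 × 843 / 4.89 = 0.2007 atm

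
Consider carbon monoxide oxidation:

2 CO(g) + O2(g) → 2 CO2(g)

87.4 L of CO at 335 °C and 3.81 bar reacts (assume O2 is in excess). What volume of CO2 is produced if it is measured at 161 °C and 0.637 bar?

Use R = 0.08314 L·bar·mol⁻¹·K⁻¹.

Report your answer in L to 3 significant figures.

373 L

n(CO) = PV/RT = (3.81 × 87.4) / (0.08314 × 608.15) = 6.586 mol
n(CO2) = (2/2) × 6.586 = 6.586 mol
V = nRT/P = 6.586 × 0.08314 × 434.15 / 0.637 = 373.2 L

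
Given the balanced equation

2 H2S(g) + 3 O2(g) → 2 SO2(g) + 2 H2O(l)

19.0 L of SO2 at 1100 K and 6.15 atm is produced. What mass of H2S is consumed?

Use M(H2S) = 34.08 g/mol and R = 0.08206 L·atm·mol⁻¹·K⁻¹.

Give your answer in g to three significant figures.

44.1 g

n(SO2) = PV/RT = (6.15 × 19.0) / (0.08206 × 1100) = 1.295 mol
n(H2S) = (2/2) × 1.295 = 1.295 mol
m(H2S) = 1.295 × 34.08 = 44.13 g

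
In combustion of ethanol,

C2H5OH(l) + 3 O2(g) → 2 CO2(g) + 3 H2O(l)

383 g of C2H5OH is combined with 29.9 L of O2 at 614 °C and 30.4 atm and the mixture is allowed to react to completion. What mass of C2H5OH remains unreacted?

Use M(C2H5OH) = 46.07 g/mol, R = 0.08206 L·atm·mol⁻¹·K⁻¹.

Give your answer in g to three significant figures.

n(C2H5OH) = 383 / 46.07 = 8.313 mol
n(O2) = PV/RT = (30.4 × 29.9) / (0.08206 × 887.15) = 12.49 mol
For 8.313 mol C2H5OH, stoichiometry requires (3/1) × 8.313 = 24.94 mol O2; 12.49 mol is available, so O2 is limiting.
n(C2H5OH) consumed = (1/3) × 12.49 = 4.163 mol; remaining = 8.313 − 4.163 = 4.150 mol
m(C2H5OH) = 4.150 × 46.07 = 191.2 g

191 g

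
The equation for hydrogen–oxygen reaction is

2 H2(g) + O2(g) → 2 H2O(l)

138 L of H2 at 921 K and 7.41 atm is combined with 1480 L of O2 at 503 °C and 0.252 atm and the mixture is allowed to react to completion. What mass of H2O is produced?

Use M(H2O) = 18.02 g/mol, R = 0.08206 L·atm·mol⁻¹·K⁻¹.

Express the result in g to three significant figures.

211 g

n(H2) = PV/RT = (7.41 × 138) / (0.08206 × 921) = 13.53 mol
n(O2) = PV/RT = (0.252 × 1480) / (0.08206 × 776.15) = 5.856 mol
For 13.53 mol H2, stoichiometry requires (1/2) × 13.53 = 6.765 mol O2; 5.856 mol is available, so O2 is limiting.
n(H2O) = (2/1) × 5.856 = 11.71 mol
m(H2O) = 11.71 × 18.02 = 211.0 g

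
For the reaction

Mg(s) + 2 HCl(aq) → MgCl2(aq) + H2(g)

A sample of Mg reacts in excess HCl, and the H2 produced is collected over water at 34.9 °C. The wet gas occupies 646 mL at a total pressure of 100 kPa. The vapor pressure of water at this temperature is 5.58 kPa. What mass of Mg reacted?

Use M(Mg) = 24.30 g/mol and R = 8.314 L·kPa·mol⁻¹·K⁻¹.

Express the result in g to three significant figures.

P(H2) = 100 − 5.58 = 94.42 kPa
n(H2) = PV/RT = (94.42 × 0.6460) / (8.314 × 308.05) = 0.02382 mol
n(Mg) = (1/1) × 0.02382 = 0.02382 mol
m(Mg) = 0.02382 × 24.30 = 0.5788 g

0.579 g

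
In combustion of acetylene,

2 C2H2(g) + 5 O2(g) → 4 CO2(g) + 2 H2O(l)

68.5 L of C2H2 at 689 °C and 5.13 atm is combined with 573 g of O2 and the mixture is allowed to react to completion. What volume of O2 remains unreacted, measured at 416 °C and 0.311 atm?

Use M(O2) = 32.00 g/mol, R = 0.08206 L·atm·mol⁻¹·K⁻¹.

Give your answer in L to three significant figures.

n(C2H2) = PV/RT = (5.13 × 68.5) / (0.08206 × 962.15) = 4.451 mol
n(O2) = 573 / 32.00 = 17.91 mol
For 4.451 mol C2H2, stoichiometry requires (5/2) × 4.451 = 11.13 mol O2; 17.91 mol is available, so C2H2 is limiting.
n(O2) consumed = (5/2) × 4.451 = 11.13 mol; remaining = 17.91 − 11.13 = 6.780 mol
V(O2) = nRT/P = 6.780 × 0.08206 × 689.15 / 0.311 = 1233 L

1230 L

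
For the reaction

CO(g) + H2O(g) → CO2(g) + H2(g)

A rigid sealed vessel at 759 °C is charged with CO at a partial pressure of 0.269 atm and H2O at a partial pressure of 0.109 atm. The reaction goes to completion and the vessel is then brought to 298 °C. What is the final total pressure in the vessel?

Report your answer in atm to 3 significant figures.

At constant V, partial pressures at 759 °C are proportional to moles, so apply stoichiometry directly to pressures.
P(H2O) required for 0.269 atm of CO = (1/1) × 0.269 = 0.2690 atm; available 0.109 atm, so H2O is limiting.
P(CO) remaining = 0.269 − (1/1) × 0.109 = 0.1600 atm
P(gaseous products) = (1+1)/1 × 0.109 = 0.2180 atm
P_total at 759 °C = 0.1600 + 0.2180 = 0.3780 atm
Scaling to 298 °C: P = 0.3780 × 571.15/1032.15 = 0.2092 atm

0.209 atm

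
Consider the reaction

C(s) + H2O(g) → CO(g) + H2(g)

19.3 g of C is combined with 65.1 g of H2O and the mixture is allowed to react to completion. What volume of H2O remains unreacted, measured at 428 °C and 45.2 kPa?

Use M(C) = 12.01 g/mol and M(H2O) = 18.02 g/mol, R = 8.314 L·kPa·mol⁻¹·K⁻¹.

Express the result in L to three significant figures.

n(C) = 19.3 / 12.01 = 1.607 mol
n(H2O) = 65.1 / 18.02 = 3.613 mol
For 1.607 mol C, stoichiometry requires (1/1) × 1.607 = 1.607 mol H2O; 3.613 mol is available, so C is limiting.
n(H2O) consumed = (1/1) × 1.607 = 1.607 mol; remaining = 3.613 − 1.607 = 2.006 mol
V(H2O) = nRT/P = 2.006 × 8.314 × 701.15 / 45.2 = 258.7 L

259 L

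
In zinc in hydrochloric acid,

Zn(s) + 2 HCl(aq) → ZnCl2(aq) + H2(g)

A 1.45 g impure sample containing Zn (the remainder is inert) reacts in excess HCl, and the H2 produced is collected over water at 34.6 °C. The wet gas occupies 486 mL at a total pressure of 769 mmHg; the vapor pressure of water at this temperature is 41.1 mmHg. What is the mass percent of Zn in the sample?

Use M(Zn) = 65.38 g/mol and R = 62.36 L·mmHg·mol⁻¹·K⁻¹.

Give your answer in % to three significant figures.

83.1 %

P(H2) = 769 − 41.1 = 727.9 mmHg
n(H2) = PV/RT = (727.9 × 0.4860) / (62.36 × 307.75) = 0.01843 mol
n(Zn) = (1/1) × 0.01843 = 0.01843 mol
m(Zn) = 0.01843 × 65.38 = 1.205 g
%Zn = 1.205 / 1.45 × 100 = 83.10%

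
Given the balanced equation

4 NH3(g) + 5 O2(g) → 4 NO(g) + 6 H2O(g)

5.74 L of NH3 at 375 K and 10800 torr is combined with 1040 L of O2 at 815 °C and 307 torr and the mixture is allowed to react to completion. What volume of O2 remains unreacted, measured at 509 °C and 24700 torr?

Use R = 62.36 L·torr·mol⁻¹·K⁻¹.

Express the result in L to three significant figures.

2.75 L

n(NH3) = PV/RT = (10800 × 5.74) / (62.36 × 375) = 2.651 mol
n(O2) = PV/RT = (307 × 1040) / (62.36 × 1088.15) = 4.705 mol
For 2.651 mol NH3, stoichiometry requires (5/4) × 2.651 = 3.314 mol O2; 4.705 mol is available, so NH3 is limiting.
n(O2) consumed = (5/4) × 2.651 = 3.314 mol; remaining = 4.705 − 3.314 = 1.391 mol
V(O2) = nRT/P = 1.391 × 62.36 × 782.15 / 24700 = 2.747 L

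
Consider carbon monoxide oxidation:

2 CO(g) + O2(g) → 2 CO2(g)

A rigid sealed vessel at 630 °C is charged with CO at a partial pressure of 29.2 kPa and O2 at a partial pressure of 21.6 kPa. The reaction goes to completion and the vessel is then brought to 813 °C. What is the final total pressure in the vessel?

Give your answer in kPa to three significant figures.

Because the vessel is rigid and T is held at 630 °C, work the stoichiometry in partial pressures (P_i = n_iRT/V).
P(O2) required for 29.2 kPa of CO = (1/2) × 29.2 = 14.60 kPa; available 21.6 kPa, so CO is limiting.
P(O2) remaining = 21.6 − (1/2) × 29.2 = 7.000 kPa
P(gaseous products) = (2)/2 × 29.2 = 29.20 kPa
P_total at 630 °C = 7.000 + 29.20 = 36.20 kPa
Scaling to 813 °C: P = 36.20 × 1086.15/903.15 = 43.53 kPa

43.5 kPa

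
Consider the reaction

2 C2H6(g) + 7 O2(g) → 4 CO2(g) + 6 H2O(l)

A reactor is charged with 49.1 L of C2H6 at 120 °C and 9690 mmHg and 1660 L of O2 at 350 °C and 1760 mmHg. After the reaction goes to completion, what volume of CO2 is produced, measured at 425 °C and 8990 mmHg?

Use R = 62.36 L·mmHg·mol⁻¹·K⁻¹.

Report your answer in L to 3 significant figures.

n(C2H6) = PV/RT = (9690 × 49.1) / (62.36 × 393.15) = 19.41 mol
n(O2) = PV/RT = (1760 × 1660) / (62.36 × 623.15) = 75.18 mol
For 19.41 mol C2H6, stoichiometry requires (7/2) × 19.41 = 67.94 mol O2; 75.18 mol is available, so C2H6 is limiting.
n(CO2) = (4/2) × 19.41 = 38.82 mol
V(CO2) = nRT/P = 38.82 × 62.36 × 698.15 / 8990 = 188.0 L

188 L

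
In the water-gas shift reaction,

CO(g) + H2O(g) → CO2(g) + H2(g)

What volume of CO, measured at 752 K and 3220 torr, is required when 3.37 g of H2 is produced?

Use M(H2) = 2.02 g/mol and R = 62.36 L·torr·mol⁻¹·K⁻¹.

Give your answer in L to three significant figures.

24.3 L

n(H2) = 3.370 / 2.02 = 1.668 mol
n(CO) = (1/1) × 1.668 = 1.668 mol
V = nRT/P = 1.668 × 62.36 × 752 / 3220 = 24.29 L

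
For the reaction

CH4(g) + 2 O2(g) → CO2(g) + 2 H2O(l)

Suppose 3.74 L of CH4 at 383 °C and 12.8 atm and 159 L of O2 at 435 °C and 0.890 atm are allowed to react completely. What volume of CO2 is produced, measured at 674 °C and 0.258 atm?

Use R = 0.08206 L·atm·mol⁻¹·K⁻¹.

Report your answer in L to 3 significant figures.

n(CH4) = PV/RT = (12.8 × 3.74) / (0.08206 × 656.15) = 0.8891 mol
n(O2) = PV/RT = (0.890 × 159) / (0.08206 × 708.15) = 2.435 mol
For 0.8891 mol CH4, stoichiometry requires (2/1) × 0.8891 = 1.778 mol O2; 2.435 mol is available, so CH4 is limiting.
n(CO2) = (1/1) × 0.8891 = 0.8891 mol
V(CO2) = nRT/P = 0.8891 × 0.08206 × 947.15 / 0.258 = 267.8 L

268 L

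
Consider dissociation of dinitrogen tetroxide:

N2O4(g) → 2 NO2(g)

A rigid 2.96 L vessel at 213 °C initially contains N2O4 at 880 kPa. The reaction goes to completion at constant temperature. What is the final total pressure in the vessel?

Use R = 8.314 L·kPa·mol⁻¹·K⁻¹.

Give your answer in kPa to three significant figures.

Since T and V are fixed, P_final/P_initial = n_final/n_initial = 2/1.
P_final = (2/1) × 880 = 1760 kPa

1760 kPa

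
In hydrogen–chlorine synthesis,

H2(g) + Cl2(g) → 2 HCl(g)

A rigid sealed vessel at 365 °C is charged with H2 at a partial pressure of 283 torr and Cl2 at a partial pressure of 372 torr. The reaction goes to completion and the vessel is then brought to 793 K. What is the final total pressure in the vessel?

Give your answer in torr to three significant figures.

814 torr

With V and T fixed, P_i ∝ n_i, so the mole ratios apply directly to partial pressures at 365 °C.
P(Cl2) required for 283 torr of H2 = (1/1) × 283 = 283.0 torr; available 372 torr, so H2 is limiting.
P(Cl2) remaining = 372 − (1/1) × 283 = 89.00 torr
P(gaseous products) = (2)/1 × 283 = 566.0 torr
P_total at 365 °C = 89.00 + 566.0 = 655.0 torr
Scaling to 793 K: P = 655.0 × 793/638.15 = 813.9 torr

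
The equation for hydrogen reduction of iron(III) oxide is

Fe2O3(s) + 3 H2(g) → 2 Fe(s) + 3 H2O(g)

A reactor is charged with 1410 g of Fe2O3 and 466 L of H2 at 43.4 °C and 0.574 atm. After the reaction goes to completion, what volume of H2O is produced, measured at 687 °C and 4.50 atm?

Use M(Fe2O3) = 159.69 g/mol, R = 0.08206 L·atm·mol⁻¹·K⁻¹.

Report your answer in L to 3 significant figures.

n(Fe2O3) = 1410 / 159.69 = 8.830 mol
n(H2) = PV/RT = (0.574 × 466) / (0.08206 × 316.55) = 10.30 mol
For 8.830 mol Fe2O3, stoichiometry requires (3/1) × 8.830 = 26.49 mol H2; 10.30 mol is available, so H2 is limiting.
n(H2O) = (3/3) × 10.30 = 10.30 mol
V(H2O) = nRT/P = 10.30 × 0.08206 × 960.15 / 4.50 = 180.3 L

180 L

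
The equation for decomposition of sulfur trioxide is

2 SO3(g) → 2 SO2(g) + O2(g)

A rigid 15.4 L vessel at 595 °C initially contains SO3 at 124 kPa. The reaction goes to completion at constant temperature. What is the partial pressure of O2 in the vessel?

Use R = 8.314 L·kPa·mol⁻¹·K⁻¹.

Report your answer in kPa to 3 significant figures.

62.0 kPa

n(SO3)₀ = PV/RT = (124 × 15.4) / (8.314 × 868.15) = 0.2646 mol
n(O2) = (1/2) × 0.2646 = 0.1323 mol
P(O2) = nRT/V = 0.1323 × 8.314 × 868.15 / 15.4 = 62.01 kPa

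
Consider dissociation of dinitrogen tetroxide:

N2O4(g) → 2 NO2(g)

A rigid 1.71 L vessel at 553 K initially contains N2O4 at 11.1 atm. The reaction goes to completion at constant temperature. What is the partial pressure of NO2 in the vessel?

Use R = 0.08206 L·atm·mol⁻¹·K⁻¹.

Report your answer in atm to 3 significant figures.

22.2 atm

n(N2O4)₀ = PV/RT = (11.1 × 1.71) / (0.08206 × 553) = 0.4183 mol
n(NO2) = (2/1) × 0.4183 = 0.8366 mol
P(NO2) = nRT/V = 0.8366 × 0.08206 × 553 / 1.71 = 22.20 atm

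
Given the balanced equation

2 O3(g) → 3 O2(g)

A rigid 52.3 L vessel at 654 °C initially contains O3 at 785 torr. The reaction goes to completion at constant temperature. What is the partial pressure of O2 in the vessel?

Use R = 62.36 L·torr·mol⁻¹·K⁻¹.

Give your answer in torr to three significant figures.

1180 torr

n(O3)₀ = PV/RT = (785 × 52.3) / (62.36 × 927.15) = 0.7101 mol
n(O2) = (3/2) × 0.7101 = 1.065 mol
P(O2) = nRT/V = 1.065 × 62.36 × 927.15 / 52.3 = 1177 torr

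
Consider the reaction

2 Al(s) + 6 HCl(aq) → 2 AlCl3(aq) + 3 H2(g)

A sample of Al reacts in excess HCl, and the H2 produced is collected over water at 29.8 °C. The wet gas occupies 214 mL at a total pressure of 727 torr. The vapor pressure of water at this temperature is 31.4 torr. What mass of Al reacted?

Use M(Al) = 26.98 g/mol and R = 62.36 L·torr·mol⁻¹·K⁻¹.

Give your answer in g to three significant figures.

0.142 g

P(H2) = 727 − 31.4 = 695.6 torr
n(H2) = PV/RT = (695.6 × 0.2140) / (62.36 × 302.95) = 0.007879 mol
n(Al) = (2/3) × 0.007879 = 0.005253 mol
m(Al) = 0.005253 × 26.98 = 0.1417 g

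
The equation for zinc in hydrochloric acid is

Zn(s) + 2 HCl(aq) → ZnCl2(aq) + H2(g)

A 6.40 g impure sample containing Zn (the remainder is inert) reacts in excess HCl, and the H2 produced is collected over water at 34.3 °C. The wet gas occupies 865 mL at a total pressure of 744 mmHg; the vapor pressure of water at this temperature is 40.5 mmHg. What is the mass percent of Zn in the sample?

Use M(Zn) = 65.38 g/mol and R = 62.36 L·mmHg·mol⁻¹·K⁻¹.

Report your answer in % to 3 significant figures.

P(H2) = 744 − 40.5 = 703.5 mmHg
n(H2) = PV/RT = (703.5 × 0.8650) / (62.36 × 307.45) = 0.03174 mol
n(Zn) = (1/1) × 0.03174 = 0.03174 mol
m(Zn) = 0.03174 × 65.38 = 2.075 g
%Zn = 2.075 / 6.40 × 100 = 32.42%

32.4 %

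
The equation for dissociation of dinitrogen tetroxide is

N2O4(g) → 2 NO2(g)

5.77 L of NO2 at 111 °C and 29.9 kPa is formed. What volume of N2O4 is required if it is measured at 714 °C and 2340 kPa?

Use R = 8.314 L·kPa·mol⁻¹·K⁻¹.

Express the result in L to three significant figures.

n(NO2) = PV/RT = (29.9 × 5.77) / (8.314 × 384.15) = 0.05402 mol
n(N2O4) = (1/2) × 0.05402 = 0.02701 mol
V = nRT/P = 0.02701 × 8.314 × 987.15 / 2340 = 0.09473 L

0.0947 L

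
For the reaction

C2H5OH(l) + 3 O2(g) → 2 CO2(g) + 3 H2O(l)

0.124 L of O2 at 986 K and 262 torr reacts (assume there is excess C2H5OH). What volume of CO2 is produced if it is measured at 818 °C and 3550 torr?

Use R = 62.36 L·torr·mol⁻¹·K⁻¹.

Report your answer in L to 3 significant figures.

n(O2) = PV/RT = (262 × 0.124) / (62.36 × 986) = 0.0005284 mol
n(CO2) = (2/3) × 0.0005284 = 0.0003523 mol
V = nRT/P = 0.0003523 × 62.36 × 1091.15 / 3550 = 0.006753 L

0.00675 L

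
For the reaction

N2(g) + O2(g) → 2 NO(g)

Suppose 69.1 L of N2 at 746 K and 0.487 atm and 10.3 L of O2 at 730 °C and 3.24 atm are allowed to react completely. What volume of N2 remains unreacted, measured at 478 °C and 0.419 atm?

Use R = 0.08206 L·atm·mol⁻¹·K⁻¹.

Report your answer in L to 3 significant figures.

21.2 L

n(N2) = PV/RT = (0.487 × 69.1) / (0.08206 × 746) = 0.5497 mol
n(O2) = PV/RT = (3.24 × 10.3) / (0.08206 × 1003.15) = 0.4054 mol
For 0.5497 mol N2, stoichiometry requires (1/1) × 0.5497 = 0.5497 mol O2; 0.4054 mol is available, so O2 is limiting.
n(N2) consumed = (1/1) × 0.4054 = 0.4054 mol; remaining = 0.5497 − 0.4054 = 0.1443 mol
V(N2) = nRT/P = 0.1443 × 0.08206 × 751.15 / 0.419 = 21.23 L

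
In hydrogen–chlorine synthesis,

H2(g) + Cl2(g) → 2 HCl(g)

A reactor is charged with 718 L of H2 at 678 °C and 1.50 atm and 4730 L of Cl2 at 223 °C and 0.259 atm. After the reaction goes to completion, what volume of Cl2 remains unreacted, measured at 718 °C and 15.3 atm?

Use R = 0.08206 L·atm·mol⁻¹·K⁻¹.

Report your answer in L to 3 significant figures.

86.6 L

n(H2) = PV/RT = (1.50 × 718) / (0.08206 × 951.15) = 13.80 mol
n(Cl2) = PV/RT = (0.259 × 4730) / (0.08206 × 496.15) = 30.09 mol
For 13.80 mol H2, stoichiometry requires (1/1) × 13.80 = 13.80 mol Cl2; 30.09 mol is available, so H2 is limiting.
n(Cl2) consumed = (1/1) × 13.80 = 13.80 mol; remaining = 30.09 − 13.80 = 16.29 mol
V(Cl2) = nRT/P = 16.29 × 0.08206 × 991.15 / 15.3 = 86.60 L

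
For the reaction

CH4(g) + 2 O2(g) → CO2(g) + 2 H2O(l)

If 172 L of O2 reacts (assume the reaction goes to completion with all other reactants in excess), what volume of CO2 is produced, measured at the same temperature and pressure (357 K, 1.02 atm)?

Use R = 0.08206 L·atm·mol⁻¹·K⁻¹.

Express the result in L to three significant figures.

At constant T and P, gas volumes are in the mole ratio: V(CO2) = (1/2) × 172 = 86.00 L

86.0 L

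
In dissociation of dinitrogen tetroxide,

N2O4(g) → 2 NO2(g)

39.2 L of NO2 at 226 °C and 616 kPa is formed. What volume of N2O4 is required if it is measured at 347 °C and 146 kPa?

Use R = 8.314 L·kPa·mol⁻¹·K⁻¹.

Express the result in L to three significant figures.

103 L

n(NO2) = PV/RT = (616 × 39.2) / (8.314 × 499.15) = 5.819 mol
n(N2O4) = (1/2) × 5.819 = 2.909 mol
V = nRT/P = 2.909 × 8.314 × 620.15 / 146 = 102.7 L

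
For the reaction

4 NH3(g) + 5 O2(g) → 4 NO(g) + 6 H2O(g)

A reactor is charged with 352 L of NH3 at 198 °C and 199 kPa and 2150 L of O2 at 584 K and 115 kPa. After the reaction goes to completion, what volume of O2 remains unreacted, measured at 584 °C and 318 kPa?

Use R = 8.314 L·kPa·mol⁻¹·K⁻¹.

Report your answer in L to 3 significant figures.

640 L

n(NH3) = PV/RT = (199 × 352) / (8.314 × 471.15) = 17.88 mol
n(O2) = PV/RT = (115 × 2150) / (8.314 × 584) = 50.92 mol
For 17.88 mol NH3, stoichiometry requires (5/4) × 17.88 = 22.35 mol O2; 50.92 mol is available, so NH3 is limiting.
n(O2) consumed = (5/4) × 17.88 = 22.35 mol; remaining = 50.92 − 22.35 = 28.57 mol
V(O2) = nRT/P = 28.57 × 8.314 × 857.15 / 318 = 640.3 L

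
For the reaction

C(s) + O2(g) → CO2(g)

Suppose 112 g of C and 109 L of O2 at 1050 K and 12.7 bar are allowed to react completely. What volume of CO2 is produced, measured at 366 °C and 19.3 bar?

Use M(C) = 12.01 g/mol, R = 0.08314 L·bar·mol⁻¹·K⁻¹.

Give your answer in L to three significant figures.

25.7 L

n(C) = 112 / 12.01 = 9.326 mol
n(O2) = PV/RT = (12.7 × 109) / (0.08314 × 1050) = 15.86 mol
For 9.326 mol C, stoichiometry requires (1/1) × 9.326 = 9.326 mol O2; 15.86 mol is available, so C is limiting.
n(CO2) = (1/1) × 9.326 = 9.326 mol
V(CO2) = nRT/P = 9.326 × 0.08314 × 639.15 / 19.3 = 25.68 L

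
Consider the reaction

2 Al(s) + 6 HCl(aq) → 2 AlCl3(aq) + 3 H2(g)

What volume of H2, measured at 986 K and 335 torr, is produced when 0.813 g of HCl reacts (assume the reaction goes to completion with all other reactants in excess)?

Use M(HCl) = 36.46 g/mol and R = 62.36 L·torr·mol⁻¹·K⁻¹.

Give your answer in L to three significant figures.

n(HCl) = 0.8130 / 36.46 = 0.02230 mol
n(H2) = (3/6) × 0.02230 = 0.01115 mol
V = nRT/P = 0.01115 × 62.36 × 986 / 335 = 2.047 L

2.05 L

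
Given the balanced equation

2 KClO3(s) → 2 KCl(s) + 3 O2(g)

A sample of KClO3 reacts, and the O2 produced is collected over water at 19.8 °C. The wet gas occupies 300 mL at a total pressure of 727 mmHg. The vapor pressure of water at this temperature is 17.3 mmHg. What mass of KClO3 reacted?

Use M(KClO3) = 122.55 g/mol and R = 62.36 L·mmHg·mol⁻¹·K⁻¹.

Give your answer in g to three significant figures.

P(O2) = 727 − 17.3 = 709.7 mmHg
n(O2) = PV/RT = (709.7 × 0.3000) / (62.36 × 292.95) = 0.01165 mol
n(KClO3) = (2/3) × 0.01165 = 0.007767 mol
m(KClO3) = 0.007767 × 122.55 = 0.9518 g

0.952 g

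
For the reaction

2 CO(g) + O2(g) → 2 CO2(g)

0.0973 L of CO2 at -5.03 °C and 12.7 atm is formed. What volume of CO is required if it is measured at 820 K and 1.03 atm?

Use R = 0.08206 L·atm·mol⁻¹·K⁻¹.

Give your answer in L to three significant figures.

3.67 L

n(CO2) = PV/RT = (12.7 × 0.0973) / (0.08206 × 268.12) = 0.05616 mol
n(CO) = (2/2) × 0.05616 = 0.05616 mol
V = nRT/P = 0.05616 × 0.08206 × 820 / 1.03 = 3.669 L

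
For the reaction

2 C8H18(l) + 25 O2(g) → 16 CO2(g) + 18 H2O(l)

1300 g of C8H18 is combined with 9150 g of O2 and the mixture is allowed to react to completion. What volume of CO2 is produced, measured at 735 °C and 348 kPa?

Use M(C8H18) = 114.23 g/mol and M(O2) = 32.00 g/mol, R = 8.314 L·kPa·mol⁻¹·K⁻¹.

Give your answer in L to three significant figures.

2190 L

n(C8H18) = 1300 / 114.23 = 11.38 mol
n(O2) = 9150 / 32.00 = 285.9 mol
For 11.38 mol C8H18, stoichiometry requires (25/2) × 11.38 = 142.2 mol O2; 285.9 mol is available, so C8H18 is limiting.
n(CO2) = (16/2) × 11.38 = 91.04 mol
V(CO2) = nRT/P = 91.04 × 8.314 × 1008.15 / 348 = 2193 L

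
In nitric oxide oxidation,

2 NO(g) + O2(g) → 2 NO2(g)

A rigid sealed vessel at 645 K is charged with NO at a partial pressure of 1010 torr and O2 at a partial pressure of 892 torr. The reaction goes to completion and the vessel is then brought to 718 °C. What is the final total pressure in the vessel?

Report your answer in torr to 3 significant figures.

With V and T fixed, P_i ∝ n_i, so the mole ratios apply directly to partial pressures at 645 K.
P(O2) required for 1010 torr of NO = (1/2) × 1010 = 505.0 torr; available 892 torr, so NO is limiting.
P(O2) remaining = 892 − (1/2) × 1010 = 387.0 torr
P(gaseous products) = (2)/2 × 1010 = 1010 torr
P_total at 645 K = 387.0 + 1010 = 1397 torr
Scaling to 718 °C: P = 1397 × 991.15/645 = 2147 torr

2150 torr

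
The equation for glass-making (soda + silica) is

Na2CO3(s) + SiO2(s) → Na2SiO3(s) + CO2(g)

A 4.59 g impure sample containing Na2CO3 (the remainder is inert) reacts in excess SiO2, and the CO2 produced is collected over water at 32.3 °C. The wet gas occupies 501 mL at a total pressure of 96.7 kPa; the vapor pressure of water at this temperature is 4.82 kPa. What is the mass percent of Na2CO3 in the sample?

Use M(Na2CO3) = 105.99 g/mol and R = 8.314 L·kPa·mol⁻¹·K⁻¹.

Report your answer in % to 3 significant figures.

41.9 %

P(CO2) = 96.7 − 4.82 = 91.88 kPa
n(CO2) = PV/RT = (91.88 × 0.5010) / (8.314 × 305.45) = 0.01813 mol
n(Na2CO3) = (1/1) × 0.01813 = 0.01813 mol
m(Na2CO3) = 0.01813 × 105.99 = 1.922 g
%Na2CO3 = 1.922 / 4.59 × 100 = 41.87%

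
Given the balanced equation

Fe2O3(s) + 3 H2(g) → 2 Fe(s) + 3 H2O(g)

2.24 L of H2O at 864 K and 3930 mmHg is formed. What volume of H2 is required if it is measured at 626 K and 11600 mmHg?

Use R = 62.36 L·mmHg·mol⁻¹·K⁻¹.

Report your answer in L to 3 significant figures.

0.550 L

n(H2O) = PV/RT = (3930 × 2.24) / (62.36 × 864) = 0.1634 mol
n(H2) = (3/3) × 0.1634 = 0.1634 mol
V = nRT/P = 0.1634 × 62.36 × 626 / 11600 = 0.5499 L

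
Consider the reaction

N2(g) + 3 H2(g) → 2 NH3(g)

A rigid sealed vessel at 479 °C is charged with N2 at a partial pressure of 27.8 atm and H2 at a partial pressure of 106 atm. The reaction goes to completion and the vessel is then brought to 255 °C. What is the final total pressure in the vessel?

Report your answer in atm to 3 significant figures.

54.9 atm

At constant V, partial pressures at 479 °C are proportional to moles, so apply stoichiometry directly to pressures.
P(H2) required for 27.8 atm of N2 = (3/1) × 27.8 = 83.40 atm; available 106 atm, so N2 is limiting.
P(H2) remaining = 106 − (3/1) × 27.8 = 22.60 atm
P(gaseous products) = (2)/1 × 27.8 = 55.60 atm
P_total at 479 °C = 22.60 + 55.60 = 78.20 atm
Scaling to 255 °C: P = 78.20 × 528.15/752.15 = 54.91 atm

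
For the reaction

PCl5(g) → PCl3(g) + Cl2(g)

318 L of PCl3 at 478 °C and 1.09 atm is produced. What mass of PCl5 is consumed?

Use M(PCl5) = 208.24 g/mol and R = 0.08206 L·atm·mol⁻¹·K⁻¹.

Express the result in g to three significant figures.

n(PCl3) = PV/RT = (1.09 × 318) / (0.08206 × 751.15) = 5.623 mol
n(PCl5) = (1/1) × 5.623 = 5.623 mol
m(PCl5) = 5.623 × 208.24 = 1171 g

1170 g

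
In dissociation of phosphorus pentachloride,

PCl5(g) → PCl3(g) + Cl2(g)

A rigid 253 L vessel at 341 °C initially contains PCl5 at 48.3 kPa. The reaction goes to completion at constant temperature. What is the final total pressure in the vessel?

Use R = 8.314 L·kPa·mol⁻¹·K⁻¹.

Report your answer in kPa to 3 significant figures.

Rigid vessel, constant T ⇒ P scales with total gas moles (1 → 2).
P_final = (2/1) × 48.3 = 96.60 kPa

96.6 kPa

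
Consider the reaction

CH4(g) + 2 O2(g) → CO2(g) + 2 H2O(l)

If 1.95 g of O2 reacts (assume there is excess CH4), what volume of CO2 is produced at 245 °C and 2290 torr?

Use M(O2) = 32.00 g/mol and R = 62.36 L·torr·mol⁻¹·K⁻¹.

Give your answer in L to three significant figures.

n(O2) = 1.950 / 32.00 = 0.06094 mol
n(CO2) = (1/2) × 0.06094 = 0.03047 mol
V = nRT/P = 0.03047 × 62.36 × 518.15 / 2290 = 0.4299 L

0.430 L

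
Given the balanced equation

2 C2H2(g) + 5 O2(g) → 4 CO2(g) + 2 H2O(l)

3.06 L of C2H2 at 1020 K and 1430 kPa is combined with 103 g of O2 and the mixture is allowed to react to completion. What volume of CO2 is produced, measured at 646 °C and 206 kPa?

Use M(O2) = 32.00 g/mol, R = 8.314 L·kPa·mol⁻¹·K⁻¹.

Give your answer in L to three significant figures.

n(C2H2) = PV/RT = (1430 × 3.06) / (8.314 × 1020) = 0.5160 mol
n(O2) = 103 / 32.00 = 3.219 mol
For 0.5160 mol C2H2, stoichiometry requires (5/2) × 0.5160 = 1.290 mol O2; 3.219 mol is available, so C2H2 is limiting.
n(CO2) = (4/2) × 0.5160 = 1.032 mol
V(CO2) = nRT/P = 1.032 × 8.314 × 919.15 / 206 = 38.28 L

38.3 L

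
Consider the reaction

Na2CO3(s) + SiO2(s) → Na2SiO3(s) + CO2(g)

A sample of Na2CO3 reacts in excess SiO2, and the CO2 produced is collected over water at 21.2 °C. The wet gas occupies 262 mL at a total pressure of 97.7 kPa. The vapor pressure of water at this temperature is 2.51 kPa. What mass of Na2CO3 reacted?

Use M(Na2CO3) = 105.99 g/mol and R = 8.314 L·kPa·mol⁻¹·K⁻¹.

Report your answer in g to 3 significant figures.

1.08 g

P(CO2) = 97.7 − 2.51 = 95.19 kPa
n(CO2) = PV/RT = (95.19 × 0.2620) / (8.314 × 294.35) = 0.01019 mol
n(Na2CO3) = (1/1) × 0.01019 = 0.01019 mol
m(Na2CO3) = 0.01019 × 105.99 = 1.080 g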